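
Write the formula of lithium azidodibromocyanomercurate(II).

Ligands: 1 azido (N3, -1), 1 cyano (CN, -1), 2 bromo (Br, -1). Ligand charge sum = -4.
With Hg in oxidation state +2, the complex ion is [Hg...]^2−.
Charge balance with lithium (+1) requires 1 complex ion per 2 lithium.

Li2[HgBr2(CN)(N3)]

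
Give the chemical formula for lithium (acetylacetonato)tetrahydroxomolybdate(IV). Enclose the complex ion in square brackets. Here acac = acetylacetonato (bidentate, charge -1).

Ligands: 1 acetylacetonato (acac, -1), 4 hydroxo (OH, -1). Ligand charge sum = -5.
Charge balance with lithium (+1) requires 1 complex ion per 1 lithium.

Li[Mo(acac)(OH)4]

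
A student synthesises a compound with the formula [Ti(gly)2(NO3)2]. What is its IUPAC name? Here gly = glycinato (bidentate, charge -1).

bis(glycinato)dinitratotitanium(IV)

There is no counter-ion, so the complex is neutral overall.
Ligand charges: 2×nitrato (-1 each), 2×glycinato (-1 each); total -4. So Ti + (-4) = 0, giving Ti = +4.
Ligands are named alphabetically: glycinato before nitrato.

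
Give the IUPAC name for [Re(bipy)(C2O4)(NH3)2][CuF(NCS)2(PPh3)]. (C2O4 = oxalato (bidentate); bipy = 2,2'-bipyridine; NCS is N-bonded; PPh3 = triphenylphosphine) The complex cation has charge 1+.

diammine(2,2'-bipyridine)oxalatorhenium(III) fluorodiisothiocyanato(triphenylphosphine)cuprate(II)

Both ions are complex: the cation is named first with the plain metal name, the anion second with the -ate form; each ion's ligands are alphabetised independently.
The complex cation is given as 1+; its ligand charges sum to -2, so Re = +3.
A 1:1 salt means the anion carries the equal and opposite charge, 1−.
Anion: ligand charges sum to -3; for the ion to be 1−, Cu = +2.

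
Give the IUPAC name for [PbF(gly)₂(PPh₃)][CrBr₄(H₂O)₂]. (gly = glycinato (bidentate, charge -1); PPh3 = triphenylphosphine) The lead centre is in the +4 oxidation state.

Both ions are complex: the cation is named first with the plain metal name, the anion second with the -ate form; each ion's ligands are alphabetised independently.
Pb is given as +4; the cation's ligand charges sum to -3, so the complex cation is 1+.
A 1:1 salt means the anion carries the equal and opposite charge, 1−.
Anion: ligand charges sum to -4; for the ion to be 1−, Cr = +3.

fluorobis(glycinato)(triphenylphosphine)lead(IV) diaquatetrabromochromate(III)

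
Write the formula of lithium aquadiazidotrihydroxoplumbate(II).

Li3[Pb(H2O)(N3)2(OH)3]

Ligands: 1 aqua (H2O, neutral), 2 azido (N3, -1), 3 hydroxo (OH, -1). Ligand charge sum = -5.
With Pb in oxidation state +2, the complex ion is [Pb...]^3−.
Charge balance with lithium (+1) requires 1 complex ion per 3 lithium.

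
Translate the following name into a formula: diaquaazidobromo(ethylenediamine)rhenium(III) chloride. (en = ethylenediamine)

[ReBr(en)(H2O)2(N3)]Cl

Ligands: 2 aqua (H2O, neutral), 1 azido (N3, -1), 1 ethylenediamine (en, neutral), 1 bromo (Br, -1). Ligand charge sum = -2.
With Re in oxidation state +3, the complex ion is [Re...]^1+.
Charge balance with chloride (-1) requires 1 complex ion per 1 chloride.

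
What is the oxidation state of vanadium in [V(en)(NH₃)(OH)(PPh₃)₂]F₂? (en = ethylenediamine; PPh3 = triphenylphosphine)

2 fluoride outside the brackets (-1 each) → the complex ion is 2+.
Ligand charges: 1×en neutral; 1×NH3 neutral; 2×PPh3 neutral; 1×OH = -1; sum -1.
V + (-1) = 2+ ⇒ V is +3.

+3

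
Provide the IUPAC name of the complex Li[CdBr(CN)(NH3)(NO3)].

The 1 lithium counter-ion carries a total charge of +1, so each complex ion is 1−.
Ligand charges: 1×cyano (-1 each), 1×bromo (-1 each), 1×nitrato (-1 each), 1×ammine (neutral); total -3. So Cd + (-3) = 1−, giving Cd = +2.
The complex ion is anionic, so cadmium takes the -ate form cadmate(II).

lithium amminebromocyanonitratocadmate(II)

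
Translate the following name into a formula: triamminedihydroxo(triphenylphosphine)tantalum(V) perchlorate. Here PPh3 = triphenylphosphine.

[Ta(NH3)3(OH)2(PPh3)](ClO4)3

Ligands: 1 triphenylphosphine (PPh3, neutral), 3 ammine (NH3, neutral), 2 hydroxo (OH, -1). Ligand charge sum = -2.
With Ta in oxidation state +5, the complex ion is [Ta...]^3+.
Charge balance with perchlorate (-1) requires 1 complex ion per 3 perchlorate.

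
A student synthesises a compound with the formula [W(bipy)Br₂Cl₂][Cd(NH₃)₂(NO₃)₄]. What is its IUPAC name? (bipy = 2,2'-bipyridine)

Both ions are complex: the cation is named first with the plain metal name, the anion second with the -ate form; each ion's ligands are alphabetised independently.
Cadmium is always +2 in its complexes; the anion's ligand charges sum to -4, so the complex anion is 2−.
A 1:1 salt means the cation carries the equal and opposite charge, 2+.
Cation: ligand charges sum to -4; for the ion to be 2+, W = +6.

(2,2'-bipyridine)dibromodichlorotungsten(VI) diamminetetranitratocadmate(II)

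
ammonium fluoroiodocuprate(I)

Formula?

Ligands: 1 iodo (I, -1), 1 fluoro (F, -1). Ligand charge sum = -2.
With Cu in oxidation state +1, the complex ion is [Cu...]^1−.
Charge balance with ammonium (+1) requires 1 complex ion per 1 ammonium.

NH4[CuFI]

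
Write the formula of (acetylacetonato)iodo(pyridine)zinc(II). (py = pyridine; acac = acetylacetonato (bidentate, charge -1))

Ligands: 1 pyridine (py, neutral), 1 iodo (I, -1), 1 acetylacetonato (acac, -1). Ligand charge sum = -2.
With Zn in oxidation state +2, the complex ion is [Zn...].

[Zn(acac)I(py)]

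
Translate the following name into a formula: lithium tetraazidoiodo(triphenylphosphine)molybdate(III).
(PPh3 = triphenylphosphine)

Ligands: 1 triphenylphosphine (PPh3, neutral), 4 azido (N3, -1), 1 iodo (I, -1). Ligand charge sum = -5.
With Mo in oxidation state +3, the complex ion is [Mo...]^2−.
Charge balance with lithium (+1) requires 1 complex ion per 2 lithium.

Li2[MoI(N3)4(PPh3)]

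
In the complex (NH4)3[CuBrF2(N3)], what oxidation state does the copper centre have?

3 ammonium outside the brackets (+1 each) → the complex ion is 3−.
Ligand charges: 1×Br = -1; 1×N3 = -1; 2×F = -2; sum -4.
Cu + (-4) = 3− ⇒ Cu is +1.

+1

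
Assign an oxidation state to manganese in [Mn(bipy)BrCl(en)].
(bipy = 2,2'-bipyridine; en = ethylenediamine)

No counter-ion: the bracketed complex is neutral.
Ligand charges: 1×Cl = -1; 1×bipy neutral; 1×Br = -1; 1×en neutral; sum -2.
Mn + (-2) = 0 ⇒ Mn is +2.

+2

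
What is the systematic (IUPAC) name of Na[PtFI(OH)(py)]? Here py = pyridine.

The 1 sodium counter-ion carries a total charge of +1, so each complex ion is 1−.
Ligand charges: 1×iodo (-1 each), 1×hydroxo (-1 each), 1×fluoro (-1 each), 1×pyridine (neutral); total -3. So Pt + (-3) = 1−, giving Pt = +2.
Ligands are named alphabetically: fluoro before hydroxo before iodo before pyridine.
The complex ion is anionic, so platinum takes the -ate form platinate(II).

sodium fluorohydroxoiodo(pyridine)platinate(II)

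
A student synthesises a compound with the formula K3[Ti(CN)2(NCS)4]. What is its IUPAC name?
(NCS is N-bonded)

potassium dicyanotetraisothiocyanatotitanate(III)

The 3 potassium counter-ions carry a total charge of +3, so each complex ion is 3−.
Ligand charges: 4×isothiocyanato (-1 each), 2×cyano (-1 each); total -6. So Ti + (-6) = 3−, giving Ti = +3.
Ligands are named alphabetically: cyano before isothiocyanato.
The complex ion is anionic, so titanium takes the -ate form titanate(III).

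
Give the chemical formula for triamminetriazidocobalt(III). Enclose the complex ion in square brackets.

Ligands: 3 ammine (NH3, neutral), 3 azido (N3, -1). Ligand charge sum = -3.
With Co in oxidation state +3, the complex ion is [Co...].

[Co(N3)3(NH3)3]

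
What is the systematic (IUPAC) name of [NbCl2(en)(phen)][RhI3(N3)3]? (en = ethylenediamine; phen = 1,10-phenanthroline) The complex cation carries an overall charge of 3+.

dichloro(ethylenediamine)(1,10-phenanthroline)niobium(V) triazidotriiodorhodate(III)

Both ions are complex: the cation is named first with the plain metal name, the anion second with the -ate form; each ion's ligands are alphabetised independently.
The complex cation is given as 3+; its ligand charges sum to -2, so Nb = +5.
A 1:1 salt means the anion carries the equal and opposite charge, 3−.
Anion: ligand charges sum to -6; for the ion to be 3−, Rh = +3.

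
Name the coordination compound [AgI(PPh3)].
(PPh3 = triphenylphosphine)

There is no counter-ion, so the complex is neutral overall.
Ligand charges: 1×iodo (-1 each), 1×triphenylphosphine (neutral); total -1. So Ag + (-1) = 0, giving Ag = +1.
Ligands are named alphabetically: iodo before triphenylphosphine.

iodo(triphenylphosphine)silver(I)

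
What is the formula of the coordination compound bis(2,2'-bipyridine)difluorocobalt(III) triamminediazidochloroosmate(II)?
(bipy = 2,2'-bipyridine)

Cation [Co…]: ligand charges -2, Co(III) ⇒ ion charge 1+.
Anion [Os…]: ligand charges -3, Os(II) ⇒ ion charge 1−.

[Co(bipy)2F2][OsCl(N3)2(NH3)3]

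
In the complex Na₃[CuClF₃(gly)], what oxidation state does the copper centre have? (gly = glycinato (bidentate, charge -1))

3 sodium outside the brackets (+1 each) → the complex ion is 3−.
Ligand charges: 1×Cl = -1; 1×gly = -1; 3×F = -3; sum -5.
Cu + (-5) = 3− ⇒ Cu is +2.

+2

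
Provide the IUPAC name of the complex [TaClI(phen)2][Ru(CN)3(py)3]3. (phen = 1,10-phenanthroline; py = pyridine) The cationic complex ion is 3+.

chloroiodobis(1,10-phenanthroline)tantalum(V) tricyanotris(pyridine)ruthenate(II)

Both ions are complex: the cation is named first with the plain metal name, the anion second with the -ate form; each ion's ligands are alphabetised independently.
The complex cation is given as 3+; its ligand charges sum to -2, so Ta = +5.
With 3 anions per cation, each anion must be 3/3 = 1−.
Anion: ligand charges sum to -3; for the ion to be 1−, Ru = +2.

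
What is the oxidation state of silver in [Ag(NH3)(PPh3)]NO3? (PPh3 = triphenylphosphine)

1 nitrate outside the brackets (-1 each) → the complex ion is 1+.
Ligand charges: 1×PPh3 neutral; 1×NH3 neutral; sum 0.
Ag + (0) = 1+ ⇒ Ag is +1.

+1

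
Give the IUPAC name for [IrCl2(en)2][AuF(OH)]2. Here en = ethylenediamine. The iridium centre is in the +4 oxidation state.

Ir is given as +4; the cation's ligand charges sum to -2, so the complex cation is 2+.
With 2 anions per cation, each anion must be 2/2 = 1−.
Anion: ligand charges sum to -2; for the ion to be 1−, Au = +1.

dichlorobis(ethylenediamine)iridium(IV) fluorohydroxoaurate(I)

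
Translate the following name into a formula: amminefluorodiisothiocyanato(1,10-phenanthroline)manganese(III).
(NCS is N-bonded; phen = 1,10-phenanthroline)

Ligands: 1 fluoro (F, -1), 2 isothiocyanato (NCS, -1), 1 1,10-phenanthroline (phen, neutral), 1 ammine (NH3, neutral). Ligand charge sum = -3.
With Mn in oxidation state +3, the complex ion is [Mn...].

[MnF(NCS)2(NH3)(phen)]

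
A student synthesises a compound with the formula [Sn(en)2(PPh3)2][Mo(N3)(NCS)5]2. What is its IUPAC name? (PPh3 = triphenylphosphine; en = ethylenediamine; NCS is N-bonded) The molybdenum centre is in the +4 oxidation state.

bis(ethylenediamine)bis(triphenylphosphine)tin(IV) azidopentaisothiocyanatomolybdate(IV)

Mo is given as +4; the anion's ligand charges sum to -6, so the complex anion is 2−.
With 2 anions per cation, the cation must be 2×2 = 4+.
Cation: ligand charges sum to 0; for the ion to be 4+, Sn = +4.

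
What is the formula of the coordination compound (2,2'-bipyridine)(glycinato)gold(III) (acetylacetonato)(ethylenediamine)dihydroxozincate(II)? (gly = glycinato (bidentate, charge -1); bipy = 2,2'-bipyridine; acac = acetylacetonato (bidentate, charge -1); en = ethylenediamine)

Cation [Au…]: ligand charges -1, Au(III) ⇒ ion charge 2+.
Anion [Zn…]: ligand charges -3, Zn(II) ⇒ ion charge 1−.

[Au(bipy)(gly)][Zn(acac)(en)(OH)2]2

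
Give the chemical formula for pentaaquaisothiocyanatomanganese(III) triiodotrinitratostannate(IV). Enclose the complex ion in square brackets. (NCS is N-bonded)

Cation [Mn…]: ligand charges -1, Mn(III) ⇒ ion charge 2+.
Anion [Sn…]: ligand charges -6, Sn(IV) ⇒ ion charge 2−.

[Mn(H2O)5(NCS)][SnI3(NO3)3]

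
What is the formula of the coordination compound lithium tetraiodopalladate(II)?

Ligands: 4 iodo (I, -1). Ligand charge sum = -4.
With Pd in oxidation state +2, the complex ion is [Pd...]^2−.
Charge balance with lithium (+1) requires 1 complex ion per 2 lithium.

Li2[PdI4]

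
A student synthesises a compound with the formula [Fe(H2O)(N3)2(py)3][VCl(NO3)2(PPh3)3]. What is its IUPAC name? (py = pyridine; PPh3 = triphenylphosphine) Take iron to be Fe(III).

aquadiazidotris(pyridine)iron(III) chlorodinitratotris(triphenylphosphine)vanadate(II)

Fe is given as +3; the cation's ligand charges sum to -2, so the complex cation is 1+.
A 1:1 salt means the anion carries the equal and opposite charge, 1−.
Anion: ligand charges sum to -3; for the ion to be 1−, V = +2.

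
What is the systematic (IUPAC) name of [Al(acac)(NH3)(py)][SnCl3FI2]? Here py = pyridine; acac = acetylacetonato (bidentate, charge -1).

Both ions are complex: the cation is named first with the plain metal name, the anion second with the -ate form; each ion's ligands are alphabetised independently.
Aluminium is always +3 in its complexes; the cation's ligand charges sum to -1, so the complex cation is 2+.
A 1:1 salt means the anion carries the equal and opposite charge, 2−.
Anion: ligand charges sum to -6; for the ion to be 2−, Sn = +4.

(acetylacetonato)ammine(pyridine)aluminium(III) trichlorofluorodiiodostannate(IV)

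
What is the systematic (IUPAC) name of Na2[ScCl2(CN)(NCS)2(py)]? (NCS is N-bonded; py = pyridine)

sodium dichlorocyanodiisothiocyanato(pyridine)scandate(III)

The 2 sodium counter-ions carry a total charge of +2, so each complex ion is 2−.
Ligand charges: 2×chloro (-1 each), 1×cyano (-1 each), 2×isothiocyanato (-1 each), 1×pyridine (neutral); total -5. So Sc + (-5) = 2−, giving Sc = +3.
The complex ion is anionic, so scandium takes the -ate form scandate(III).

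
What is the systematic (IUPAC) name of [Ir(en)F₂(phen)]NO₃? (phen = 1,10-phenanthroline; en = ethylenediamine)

The 1 nitrate counter-ion carries a total charge of -1, so each complex ion is 1+.
Ligand charges: 1×1,10-phenanthroline (neutral), 1×ethylenediamine (neutral), 2×fluoro (-1 each); total -2. So Ir + (-2) = 1+, giving Ir = +3.
Ligands are named alphabetically: ethylenediamine before fluoro before phenanthroline.

(ethylenediamine)difluoro(1,10-phenanthroline)iridium(III) nitrate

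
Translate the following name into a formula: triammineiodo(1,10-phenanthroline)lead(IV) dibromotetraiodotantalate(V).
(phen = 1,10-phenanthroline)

[PbI(NH3)3(phen)][TaBr2I4]3

Cation [Pb…]: ligand charges -1, Pb(IV) ⇒ ion charge 3+.
Anion [Ta…]: ligand charges -6, Ta(V) ⇒ ion charge 1−.
One 3+ cation requires 3 of the 1− anion.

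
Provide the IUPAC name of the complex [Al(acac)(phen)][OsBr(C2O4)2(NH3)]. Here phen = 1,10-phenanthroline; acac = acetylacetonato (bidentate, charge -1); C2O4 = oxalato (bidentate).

(acetylacetonato)(1,10-phenanthroline)aluminium(III) amminebromodioxalatoosmate(III)

Aluminium is always +3 in its complexes; the cation's ligand charges sum to -1, so the complex cation is 2+.
A 1:1 salt means the anion carries the equal and opposite charge, 2−.
Anion: ligand charges sum to -5; for the ion to be 2−, Os = +3.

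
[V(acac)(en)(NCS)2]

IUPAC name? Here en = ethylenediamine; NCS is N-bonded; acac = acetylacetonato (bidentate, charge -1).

(acetylacetonato)(ethylenediamine)diisothiocyanatovanadium(III)

There is no counter-ion, so the complex is neutral overall.
Ligand charges: 1×ethylenediamine (neutral), 2×isothiocyanato (-1 each), 1×acetylacetonato (-1 each); total -3. So V + (-3) = 0, giving V = +3.
Ligands are named alphabetically: acetylacetonato before ethylenediamine before isothiocyanato.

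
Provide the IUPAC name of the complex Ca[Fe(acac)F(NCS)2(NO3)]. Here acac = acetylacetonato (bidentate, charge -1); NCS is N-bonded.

calcium (acetylacetonato)fluorodiisothiocyanatonitratoferrate(III)

The 1 calcium counter-ion carries a total charge of +2, so each complex ion is 2−.
Ligand charges: 1×fluoro (-1 each), 1×acetylacetonato (-1 each), 2×isothiocyanato (-1 each), 1×nitrato (-1 each); total -5. So Fe + (-5) = 2−, giving Fe = +3.
The complex ion is anionic, so iron takes the -ate form ferrate(III).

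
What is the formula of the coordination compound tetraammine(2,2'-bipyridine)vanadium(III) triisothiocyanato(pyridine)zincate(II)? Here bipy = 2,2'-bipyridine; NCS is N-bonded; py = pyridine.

[V(bipy)(NH3)4][Zn(NCS)3(py)]3

Cation [V…]: ligand charges 0, V(III) ⇒ ion charge 3+.
Anion [Zn…]: ligand charges -3, Zn(II) ⇒ ion charge 1−.
One 3+ cation requires 3 of the 1− anion.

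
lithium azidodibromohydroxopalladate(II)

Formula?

Li2[PdBr2(N3)(OH)]

Ligands: 1 azido (N3, -1), 2 bromo (Br, -1), 1 hydroxo (OH, -1). Ligand charge sum = -4.
Charge balance with lithium (+1) requires 1 complex ion per 2 lithium.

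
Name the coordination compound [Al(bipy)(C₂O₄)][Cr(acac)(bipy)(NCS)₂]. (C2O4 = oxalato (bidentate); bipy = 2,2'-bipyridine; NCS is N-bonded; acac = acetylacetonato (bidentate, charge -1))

Aluminium is always +3 in its complexes; the cation's ligand charges sum to -2, so the complex cation is 1+.
A 1:1 salt means the anion carries the equal and opposite charge, 1−.
Anion: ligand charges sum to -3; for the ion to be 1−, Cr = +2.

(2,2'-bipyridine)oxalatoaluminium(III) (acetylacetonato)(2,2'-bipyridine)diisothiocyanatochromate(II)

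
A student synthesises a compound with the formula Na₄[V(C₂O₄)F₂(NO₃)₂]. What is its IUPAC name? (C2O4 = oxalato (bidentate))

The 4 sodium counter-ions carry a total charge of +4, so each complex ion is 4−.
Ligand charges: 2×nitrato (-1 each), 2×fluoro (-1 each), 1×oxalato (-2 each); total -6. So V + (-6) = 4−, giving V = +2.
Ligands are named alphabetically: fluoro before nitrato before oxalato.
The complex ion is anionic, so vanadium takes the -ate form vanadate(II).

sodium difluorodinitratooxalatovanadate(II)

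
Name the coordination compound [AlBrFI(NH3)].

There is no counter-ion, so the complex is neutral overall.
Ligand charges: 1×ammine (neutral), 1×bromo (-1 each), 1×fluoro (-1 each), 1×iodo (-1 each); total -3. So Al + (-3) = 0, giving Al = +3.
Ligands are named alphabetically: ammine before bromo before fluoro before iodo.

amminebromofluoroiodoaluminium(III)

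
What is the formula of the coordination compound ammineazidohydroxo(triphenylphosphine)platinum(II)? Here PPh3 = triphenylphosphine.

[Pt(N3)(NH3)(OH)(PPh3)]

Ligands: 1 ammine (NH3, neutral), 1 azido (N3, -1), 1 triphenylphosphine (PPh3, neutral), 1 hydroxo (OH, -1). Ligand charge sum = -2.
With Pt in oxidation state +2, the complex ion is [Pt...].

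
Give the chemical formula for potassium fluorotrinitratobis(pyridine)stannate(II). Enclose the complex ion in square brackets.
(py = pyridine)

Ligands: 2 pyridine (py, neutral), 3 nitrato (NO3, -1), 1 fluoro (F, -1). Ligand charge sum = -4.
Charge balance with potassium (+1) requires 1 complex ion per 2 potassium.

K2[SnF(NO3)3(py)2]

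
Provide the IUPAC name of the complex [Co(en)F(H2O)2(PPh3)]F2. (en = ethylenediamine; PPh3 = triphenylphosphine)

The 2 fluoride counter-ions carry a total charge of -2, so each complex ion is 2+.
Ligand charges: 1×ethylenediamine (neutral), 1×triphenylphosphine (neutral), 2×aqua (neutral), 1×fluoro (-1 each); total -1. So Co + (-1) = 2+, giving Co = +3.
Ligands are named alphabetically: aqua before ethylenediamine before fluoro before triphenylphosphine.

diaqua(ethylenediamine)fluoro(triphenylphosphine)cobalt(III) fluoride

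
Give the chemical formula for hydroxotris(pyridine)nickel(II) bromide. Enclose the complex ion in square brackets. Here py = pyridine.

[Ni(OH)(py)3]Br

Ligands: 3 pyridine (py, neutral), 1 hydroxo (OH, -1). Ligand charge sum = -1.
With Ni in oxidation state +2, the complex ion is [Ni...]^1+.
Charge balance with bromide (-1) requires 1 complex ion per 1 bromide.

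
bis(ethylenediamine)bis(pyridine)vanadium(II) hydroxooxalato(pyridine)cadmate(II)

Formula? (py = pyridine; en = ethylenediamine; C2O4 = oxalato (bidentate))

Cation [V…]: ligand charges 0, V(II) ⇒ ion charge 2+.
Anion [Cd…]: ligand charges -3, Cd(II) ⇒ ion charge 1−.
One 2+ cation requires 2 of the 1− anion.

[V(en)2(py)2][Cd(C2O4)(OH)(py)]2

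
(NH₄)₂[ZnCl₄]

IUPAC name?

The 2 ammonium counter-ions carry a total charge of +2, so each complex ion is 2−.
Ligand charges: 4×chloro (-1 each); total -4. So Zn + (-4) = 2−, giving Zn = +2.
The complex ion is anionic, so zinc takes the -ate form zincate(II).

ammonium tetrachlorozincate(II)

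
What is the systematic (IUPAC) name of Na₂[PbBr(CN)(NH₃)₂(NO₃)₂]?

sodium diamminebromocyanodinitratoplumbate(II)

The 2 sodium counter-ions carry a total charge of +2, so each complex ion is 2−.
Ligand charges: 2×ammine (neutral), 1×cyano (-1 each), 2×nitrato (-1 each), 1×bromo (-1 each); total -4. So Pb + (-4) = 2−, giving Pb = +2.
Ligands are named alphabetically: ammine before bromo before cyano before nitrato.
The complex ion is anionic, so lead takes the -ate form plumbate(II).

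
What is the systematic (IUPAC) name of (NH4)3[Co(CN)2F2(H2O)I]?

ammonium aquadicyanodifluoroiodocobaltate(II)

The 3 ammonium counter-ions carry a total charge of +3, so each complex ion is 3−.
Ligand charges: 2×fluoro (-1 each), 1×aqua (neutral), 1×iodo (-1 each), 2×cyano (-1 each); total -5. So Co + (-5) = 3−, giving Co = +2.
The complex ion is anionic, so cobalt takes the -ate form cobaltate(II).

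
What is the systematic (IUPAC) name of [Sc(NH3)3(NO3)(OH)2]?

triamminedihydroxonitratoscandium(III)

There is no counter-ion, so the complex is neutral overall.
Ligand charges: 2×hydroxo (-1 each), 3×ammine (neutral), 1×nitrato (-1 each); total -3. So Sc + (-3) = 0, giving Sc = +3.
Ligands are named alphabetically: ammine before hydroxo before nitrato.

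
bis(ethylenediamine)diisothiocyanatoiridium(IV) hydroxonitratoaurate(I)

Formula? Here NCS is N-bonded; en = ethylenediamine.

Cation [Ir…]: ligand charges -2, Ir(IV) ⇒ ion charge 2+.
Anion [Au…]: ligand charges -2, Au(I) ⇒ ion charge 1−.
One 2+ cation requires 2 of the 1− anion.

[Ir(en)2(NCS)2][Au(NO3)(OH)]2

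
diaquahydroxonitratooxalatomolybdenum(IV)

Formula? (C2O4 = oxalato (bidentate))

Ligands: 1 nitrato (NO3, -1), 1 hydroxo (OH, -1), 2 aqua (H2O, neutral), 1 oxalato (C2O4, -2). Ligand charge sum = -4.
With Mo in oxidation state +4, the complex ion is [Mo...].

[Mo(C2O4)(H2O)2(NO3)(OH)]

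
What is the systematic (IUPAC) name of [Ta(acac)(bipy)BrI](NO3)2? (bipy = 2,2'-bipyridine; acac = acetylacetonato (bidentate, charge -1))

(acetylacetonato)(2,2'-bipyridine)bromoiodotantalum(V) nitrate

The 2 nitrate counter-ions carry a total charge of -2, so each complex ion is 2+.
Ligand charges: 1×2,2'-bipyridine (neutral), 1×iodo (-1 each), 1×bromo (-1 each), 1×acetylacetonato (-1 each); total -3. So Ta + (-3) = 2+, giving Ta = +5.
Ligands are named alphabetically: acetylacetonato before bipyridine before bromo before iodo.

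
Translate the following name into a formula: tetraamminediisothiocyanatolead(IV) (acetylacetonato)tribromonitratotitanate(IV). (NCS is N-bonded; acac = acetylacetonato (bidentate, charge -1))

Cation [Pb…]: ligand charges -2, Pb(IV) ⇒ ion charge 2+.
Anion [Ti…]: ligand charges -5, Ti(IV) ⇒ ion charge 1−.
One 2+ cation requires 2 of the 1− anion.

[Pb(NCS)2(NH3)4][Ti(acac)Br3(NO3)]2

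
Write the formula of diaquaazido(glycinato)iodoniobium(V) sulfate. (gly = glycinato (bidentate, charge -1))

[Nb(gly)(H2O)2I(N3)]SO4

Ligands: 1 iodo (I, -1), 1 glycinato (gly, -1), 1 azido (N3, -1), 2 aqua (H2O, neutral). Ligand charge sum = -3.
With Nb in oxidation state +5, the complex ion is [Nb...]^2+.
Charge balance with sulfate (-2) requires 1 complex ion per 1 sulfate.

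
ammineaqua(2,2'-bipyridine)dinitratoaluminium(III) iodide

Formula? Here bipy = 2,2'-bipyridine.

[Al(bipy)(H2O)(NH3)(NO3)2]I

Ligands: 1 2,2'-bipyridine (bipy, neutral), 1 aqua (H2O, neutral), 1 ammine (NH3, neutral), 2 nitrato (NO3, -1). Ligand charge sum = -2.
Charge balance with iodide (-1) requires 1 complex ion per 1 iodide.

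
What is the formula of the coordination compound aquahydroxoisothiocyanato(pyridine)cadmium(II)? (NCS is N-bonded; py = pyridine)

Ligands: 1 isothiocyanato (NCS, -1), 1 aqua (H2O, neutral), 1 hydroxo (OH, -1), 1 pyridine (py, neutral). Ligand charge sum = -2.
With Cd in oxidation state +2, the complex ion is [Cd...].

[Cd(H2O)(NCS)(OH)(py)]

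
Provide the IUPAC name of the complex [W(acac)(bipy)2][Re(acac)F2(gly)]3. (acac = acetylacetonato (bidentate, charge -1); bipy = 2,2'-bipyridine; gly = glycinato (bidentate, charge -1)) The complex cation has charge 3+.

Both ions are complex: the cation is named first with the plain metal name, the anion second with the -ate form; each ion's ligands are alphabetised independently.
The complex cation is given as 3+; its ligand charges sum to -1, so W = +4.
With 3 anions per cation, each anion must be 3/3 = 1−.
Anion: ligand charges sum to -4; for the ion to be 1−, Re = +3.

(acetylacetonato)bis(2,2'-bipyridine)tungsten(IV) (acetylacetonato)difluoro(glycinato)rhenate(III)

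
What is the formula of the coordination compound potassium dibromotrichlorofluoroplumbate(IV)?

K2[PbBr2Cl3F]

Ligands: 2 bromo (Br, -1), 1 fluoro (F, -1), 3 chloro (Cl, -1). Ligand charge sum = -6.
With Pb in oxidation state +4, the complex ion is [Pb...]^2−.
Charge balance with potassium (+1) requires 1 complex ion per 2 potassium.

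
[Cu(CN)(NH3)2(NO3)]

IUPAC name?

There is no counter-ion, so the complex is neutral overall.
Ligand charges: 2×ammine (neutral), 1×cyano (-1 each), 1×nitrato (-1 each); total -2. So Cu + (-2) = 0, giving Cu = +2.
Ligands are named alphabetically: ammine before cyano before nitrato.

diamminecyanonitratocopper(II)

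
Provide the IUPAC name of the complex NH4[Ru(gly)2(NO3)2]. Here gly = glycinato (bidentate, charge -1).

ammonium bis(glycinato)dinitratoruthenate(III)

The 1 ammonium counter-ion carries a total charge of +1, so each complex ion is 1−.
Ligand charges: 2×glycinato (-1 each), 2×nitrato (-1 each); total -4. So Ru + (-4) = 1−, giving Ru = +3.
Ligands are named alphabetically: glycinato before nitrato.
The complex ion is anionic, so ruthenium takes the -ate form ruthenate(III).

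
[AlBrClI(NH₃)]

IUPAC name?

There is no counter-ion, so the complex is neutral overall.
Ligand charges: 1×bromo (-1 each), 1×chloro (-1 each), 1×ammine (neutral), 1×iodo (-1 each); total -3. So Al + (-3) = 0, giving Al = +3.
Ligands are named alphabetically: ammine before bromo before chloro before iodo.

amminebromochloroiodoaluminium(III)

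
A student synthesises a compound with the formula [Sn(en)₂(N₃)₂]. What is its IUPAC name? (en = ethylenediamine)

diazidobis(ethylenediamine)tin(II)

There is no counter-ion, so the complex is neutral overall.
Ligand charges: 2×azido (-1 each), 2×ethylenediamine (neutral); total -2. So Sn + (-2) = 0, giving Sn = +2.
Ligands are named alphabetically: azido before ethylenediamine.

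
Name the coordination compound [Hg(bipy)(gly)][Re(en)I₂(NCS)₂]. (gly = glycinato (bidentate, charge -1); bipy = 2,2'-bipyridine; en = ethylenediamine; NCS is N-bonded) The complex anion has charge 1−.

(2,2'-bipyridine)(glycinato)mercury(II) (ethylenediamine)diiododiisothiocyanatorhenate(III)

The complex anion is given as 1−; its ligand charges sum to -4, so Re = +3.
A 1:1 salt means the cation carries the equal and opposite charge, 1+.
Cation: ligand charges sum to -1; for the ion to be 1+, Hg = +2.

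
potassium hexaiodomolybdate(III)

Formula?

Ligands: 6 iodo (I, -1). Ligand charge sum = -6.
With Mo in oxidation state +3, the complex ion is [Mo...]^3−.
Charge balance with potassium (+1) requires 1 complex ion per 3 potassium.

K3[MoI6]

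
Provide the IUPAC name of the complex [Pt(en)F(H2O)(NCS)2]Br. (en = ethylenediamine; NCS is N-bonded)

The 1 bromide counter-ion carries a total charge of -1, so each complex ion is 1+.
Ligand charges: 1×ethylenediamine (neutral), 1×aqua (neutral), 1×fluoro (-1 each), 2×isothiocyanato (-1 each); total -3. So Pt + (-3) = 1+, giving Pt = +4.
Ligands are named alphabetically: aqua before ethylenediamine before fluoro before isothiocyanato.

aqua(ethylenediamine)fluorodiisothiocyanatoplatinum(IV) bromide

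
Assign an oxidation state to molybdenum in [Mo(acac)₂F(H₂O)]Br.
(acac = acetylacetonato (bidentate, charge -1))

1 bromide outside the brackets (-1 each) → the complex ion is 1+.
Ligand charges: 2×acac = -2; 1×F = -1; 1×H2O neutral; sum -3.
Mo + (-3) = 1+ ⇒ Mo is +4.

+4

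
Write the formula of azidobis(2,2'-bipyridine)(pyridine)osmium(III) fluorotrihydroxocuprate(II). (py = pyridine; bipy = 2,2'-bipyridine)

Cation [Os…]: ligand charges -1, Os(III) ⇒ ion charge 2+.
Anion [Cu…]: ligand charges -4, Cu(II) ⇒ ion charge 2−.
One 2+ cation balances one 2− anion.

[Os(bipy)2(N3)(py)][CuF(OH)3]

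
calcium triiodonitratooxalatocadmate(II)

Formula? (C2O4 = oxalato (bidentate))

Ca2[Cd(C2O4)I3(NO3)]

Ligands: 1 oxalato (C2O4, -2), 3 iodo (I, -1), 1 nitrato (NO3, -1). Ligand charge sum = -6.
With Cd in oxidation state +2, the complex ion is [Cd...]^4−.
Charge balance with calcium (+2) requires 1 complex ion per 2 calcium.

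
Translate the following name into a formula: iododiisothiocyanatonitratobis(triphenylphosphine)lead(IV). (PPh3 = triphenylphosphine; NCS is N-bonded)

[PbI(NCS)2(NO3)(PPh3)2]

Ligands: 1 nitrato (NO3, -1), 2 triphenylphosphine (PPh3, neutral), 2 isothiocyanato (NCS, -1), 1 iodo (I, -1). Ligand charge sum = -4.
With Pb in oxidation state +4, the complex ion is [Pb...].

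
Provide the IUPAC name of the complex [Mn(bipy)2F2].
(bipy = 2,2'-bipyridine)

There is no counter-ion, so the complex is neutral overall.
Ligand charges: 2×2,2'-bipyridine (neutral), 2×fluoro (-1 each); total -2. So Mn + (-2) = 0, giving Mn = +2.
Ligands are named alphabetically: bipyridine before fluoro.

bis(2,2'-bipyridine)difluoromanganese(II)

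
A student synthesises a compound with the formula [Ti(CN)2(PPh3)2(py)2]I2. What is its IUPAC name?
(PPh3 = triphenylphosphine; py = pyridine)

dicyanobis(pyridine)bis(triphenylphosphine)titanium(IV) iodide

The 2 iodide counter-ions carry a total charge of -2, so each complex ion is 2+.
Ligand charges: 2×cyano (-1 each), 2×triphenylphosphine (neutral), 2×pyridine (neutral); total -2. So Ti + (-2) = 2+, giving Ti = +4.
Ligands are named alphabetically: cyano before pyridine before triphenylphosphine.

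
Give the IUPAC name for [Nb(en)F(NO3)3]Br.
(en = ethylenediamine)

The 1 bromide counter-ion carries a total charge of -1, so each complex ion is 1+.
Ligand charges: 3×nitrato (-1 each), 1×ethylenediamine (neutral), 1×fluoro (-1 each); total -4. So Nb + (-4) = 1+, giving Nb = +5.
Ligands are named alphabetically: ethylenediamine before fluoro before nitrato.

(ethylenediamine)fluorotrinitratoniobium(V) bromide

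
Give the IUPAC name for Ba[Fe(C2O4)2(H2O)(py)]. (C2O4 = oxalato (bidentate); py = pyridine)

barium aquadioxalato(pyridine)ferrate(II)

The 1 barium counter-ion carries a total charge of +2, so each complex ion is 2−.
Ligand charges: 1×aqua (neutral), 2×oxalato (-2 each), 1×pyridine (neutral); total -4. So Fe + (-4) = 2−, giving Fe = +2.
The complex ion is anionic, so iron takes the -ate form ferrate(II).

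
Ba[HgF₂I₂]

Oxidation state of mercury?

+2

1 barium outside the brackets (+2 each) → the complex ion is 2−.
Ligand charges: 2×I = -2; 2×F = -2; sum -4.
Hg + (-4) = 2− ⇒ Hg is +2.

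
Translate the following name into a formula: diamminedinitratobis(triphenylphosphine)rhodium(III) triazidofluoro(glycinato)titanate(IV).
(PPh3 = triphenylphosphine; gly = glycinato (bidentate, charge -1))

Cation [Rh…]: ligand charges -2, Rh(III) ⇒ ion charge 1+.
Anion [Ti…]: ligand charges -5, Ti(IV) ⇒ ion charge 1−.
One 1+ cation balances one 1− anion.

[Rh(NH3)2(NO3)2(PPh3)2][TiF(gly)(N3)3]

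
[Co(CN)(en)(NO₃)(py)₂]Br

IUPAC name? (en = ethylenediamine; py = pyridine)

The 1 bromide counter-ion carries a total charge of -1, so each complex ion is 1+.
Ligand charges: 1×nitrato (-1 each), 1×cyano (-1 each), 1×ethylenediamine (neutral), 2×pyridine (neutral); total -2. So Co + (-2) = 1+, giving Co = +3.
Ligands are named alphabetically: cyano before ethylenediamine before nitrato before pyridine.

cyano(ethylenediamine)nitratobis(pyridine)cobalt(III) bromide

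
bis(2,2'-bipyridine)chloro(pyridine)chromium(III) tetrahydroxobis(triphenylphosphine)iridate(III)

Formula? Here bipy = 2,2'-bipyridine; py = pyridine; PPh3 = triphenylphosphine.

Cation [Cr…]: ligand charges -1, Cr(III) ⇒ ion charge 2+.
Anion [Ir…]: ligand charges -4, Ir(III) ⇒ ion charge 1−.
One 2+ cation requires 2 of the 1− anion.

[Cr(bipy)2Cl(py)][Ir(OH)4(PPh3)2]2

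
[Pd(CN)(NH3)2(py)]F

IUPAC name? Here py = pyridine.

diamminecyano(pyridine)palladium(II) fluoride

The 1 fluoride counter-ion carries a total charge of -1, so each complex ion is 1+.
Ligand charges: 2×ammine (neutral), 1×pyridine (neutral), 1×cyano (-1 each); total -1. So Pd + (-1) = 1+, giving Pd = +2.
Ligands are named alphabetically: ammine before cyano before pyridine.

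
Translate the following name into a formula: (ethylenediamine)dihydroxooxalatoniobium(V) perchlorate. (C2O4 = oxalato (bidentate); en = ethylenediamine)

[Nb(C2O4)(en)(OH)2]ClO4

Ligands: 1 oxalato (C2O4, -2), 1 ethylenediamine (en, neutral), 2 hydroxo (OH, -1). Ligand charge sum = -4.
Charge balance with perchlorate (-1) requires 1 complex ion per 1 perchlorate.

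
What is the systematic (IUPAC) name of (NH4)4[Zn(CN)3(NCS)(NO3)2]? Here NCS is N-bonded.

ammonium tricyanoisothiocyanatodinitratozincate(II)

The 4 ammonium counter-ions carry a total charge of +4, so each complex ion is 4−.
Ligand charges: 2×nitrato (-1 each), 3×cyano (-1 each), 1×isothiocyanato (-1 each); total -6. So Zn + (-6) = 4−, giving Zn = +2.
Ligands are named alphabetically: cyano before isothiocyanato before nitrato.
The complex ion is anionic, so zinc takes the -ate form zincate(II).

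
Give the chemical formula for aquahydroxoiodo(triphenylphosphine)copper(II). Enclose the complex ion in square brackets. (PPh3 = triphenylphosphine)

Ligands: 1 hydroxo (OH, -1), 1 aqua (H2O, neutral), 1 triphenylphosphine (PPh3, neutral), 1 iodo (I, -1). Ligand charge sum = -2.
With Cu in oxidation state +2, the complex ion is [Cu...].

[Cu(H2O)I(OH)(PPh3)]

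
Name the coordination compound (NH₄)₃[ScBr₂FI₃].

The 3 ammonium counter-ions carry a total charge of +3, so each complex ion is 3−.
Ligand charges: 3×iodo (-1 each), 1×fluoro (-1 each), 2×bromo (-1 each); total -6. So Sc + (-6) = 3−, giving Sc = +3.
Ligands are named alphabetically: bromo before fluoro before iodo.
The complex ion is anionic, so scandium takes the -ate form scandate(III).

ammonium dibromofluorotriiodoscandate(III)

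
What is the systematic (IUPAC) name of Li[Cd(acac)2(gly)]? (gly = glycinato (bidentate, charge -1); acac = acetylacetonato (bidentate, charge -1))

lithium bis(acetylacetonato)(glycinato)cadmate(II)

The 1 lithium counter-ion carries a total charge of +1, so each complex ion is 1−.
Ligand charges: 1×glycinato (-1 each), 2×acetylacetonato (-1 each); total -3. So Cd + (-3) = 1−, giving Cd = +2.
Ligands are named alphabetically: acetylacetonato before glycinato.
The complex ion is anionic, so cadmium takes the -ate form cadmate(II).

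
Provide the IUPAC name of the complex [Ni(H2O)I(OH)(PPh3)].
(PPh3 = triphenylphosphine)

There is no counter-ion, so the complex is neutral overall.
Ligand charges: 1×iodo (-1 each), 1×hydroxo (-1 each), 1×aqua (neutral), 1×triphenylphosphine (neutral); total -2. So Ni + (-2) = 0, giving Ni = +2.
Ligands are named alphabetically: aqua before hydroxo before iodo before triphenylphosphine.

aquahydroxoiodo(triphenylphosphine)nickel(II)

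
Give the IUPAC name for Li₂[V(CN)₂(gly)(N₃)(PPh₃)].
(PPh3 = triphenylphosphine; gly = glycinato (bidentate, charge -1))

lithium azidodicyano(glycinato)(triphenylphosphine)vanadate(II)

The 2 lithium counter-ions carry a total charge of +2, so each complex ion is 2−.
Ligand charges: 1×triphenylphosphine (neutral), 2×cyano (-1 each), 1×azido (-1 each), 1×glycinato (-1 each); total -4. So V + (-4) = 2−, giving V = +2.
Ligands are named alphabetically: azido before cyano before glycinato before triphenylphosphine.
The complex ion is anionic, so vanadium takes the -ate form vanadate(II).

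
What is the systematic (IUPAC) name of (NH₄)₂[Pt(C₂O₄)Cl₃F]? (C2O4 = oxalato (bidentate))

The 2 ammonium counter-ions carry a total charge of +2, so each complex ion is 2−.
Ligand charges: 3×chloro (-1 each), 1×oxalato (-2 each), 1×fluoro (-1 each); total -6. So Pt + (-6) = 2−, giving Pt = +4.
Ligands are named alphabetically: chloro before fluoro before oxalato.
The complex ion is anionic, so platinum takes the -ate form platinate(IV).

ammonium trichlorofluorooxalatoplatinate(IV)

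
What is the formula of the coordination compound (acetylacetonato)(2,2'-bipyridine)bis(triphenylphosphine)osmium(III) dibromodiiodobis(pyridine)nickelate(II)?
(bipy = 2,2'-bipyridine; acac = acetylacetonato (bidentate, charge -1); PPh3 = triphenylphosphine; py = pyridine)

Cation [Os…]: ligand charges -1, Os(III) ⇒ ion charge 2+.
Anion [Ni…]: ligand charges -4, Ni(II) ⇒ ion charge 2−.

[Os(acac)(bipy)(PPh3)2][NiBr2I2(py)2]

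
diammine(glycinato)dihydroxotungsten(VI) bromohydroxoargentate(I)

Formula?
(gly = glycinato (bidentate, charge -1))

Cation [W…]: ligand charges -3, W(VI) ⇒ ion charge 3+.
Anion [Ag…]: ligand charges -2, Ag(I) ⇒ ion charge 1−.
One 3+ cation requires 3 of the 1− anion.

[W(gly)(NH3)2(OH)2][AgBr(OH)]3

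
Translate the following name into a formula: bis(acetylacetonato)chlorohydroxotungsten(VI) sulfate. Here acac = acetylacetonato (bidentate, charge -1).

Ligands: 1 chloro (Cl, -1), 2 acetylacetonato (acac, -1), 1 hydroxo (OH, -1). Ligand charge sum = -4.
With W in oxidation state +6, the complex ion is [W...]^2+.
Charge balance with sulfate (-2) requires 1 complex ion per 1 sulfate.

[W(acac)2Cl(OH)]SO4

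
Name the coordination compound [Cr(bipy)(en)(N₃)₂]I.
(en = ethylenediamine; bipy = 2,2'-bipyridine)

The 1 iodide counter-ion carries a total charge of -1, so each complex ion is 1+.
Ligand charges: 1×ethylenediamine (neutral), 2×azido (-1 each), 1×2,2'-bipyridine (neutral); total -2. So Cr + (-2) = 1+, giving Cr = +3.
Ligands are named alphabetically: azido before bipyridine before ethylenediamine.

diazido(2,2'-bipyridine)(ethylenediamine)chromium(III) iodide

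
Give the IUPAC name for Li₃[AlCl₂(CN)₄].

lithium dichlorotetracyanoaluminate(III)

The 3 lithium counter-ions carry a total charge of +3, so each complex ion is 3−.
Ligand charges: 4×cyano (-1 each), 2×chloro (-1 each); total -6. So Al + (-6) = 3−, giving Al = +3.
Ligands are named alphabetically: chloro before cyano.
The complex ion is anionic, so aluminium takes the -ate form aluminate(III).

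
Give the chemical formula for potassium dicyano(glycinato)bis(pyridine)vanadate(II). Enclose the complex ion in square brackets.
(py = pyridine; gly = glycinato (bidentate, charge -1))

K[V(CN)2(gly)(py)2]

Ligands: 2 pyridine (py, neutral), 1 glycinato (gly, -1), 2 cyano (CN, -1). Ligand charge sum = -3.
With V in oxidation state +2, the complex ion is [V...]^1−.
Charge balance with potassium (+1) requires 1 complex ion per 1 potassium.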